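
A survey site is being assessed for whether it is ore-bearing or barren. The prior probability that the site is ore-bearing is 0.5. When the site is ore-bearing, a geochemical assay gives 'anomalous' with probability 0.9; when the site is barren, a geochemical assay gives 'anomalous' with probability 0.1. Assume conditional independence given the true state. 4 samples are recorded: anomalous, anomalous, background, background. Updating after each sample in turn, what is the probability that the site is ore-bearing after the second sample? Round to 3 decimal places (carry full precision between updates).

Each posterior becomes the prior for the next update.
After 'anomalous': P(ore) = 0.9·0.5000 / (0.9·0.5000 + 0.1·0.5000) ≈ 0.9000
After 'anomalous': P(ore) = 0.9·0.9000 / (0.9·0.9000 + 0.1·0.1000) ≈ 0.9878

0.988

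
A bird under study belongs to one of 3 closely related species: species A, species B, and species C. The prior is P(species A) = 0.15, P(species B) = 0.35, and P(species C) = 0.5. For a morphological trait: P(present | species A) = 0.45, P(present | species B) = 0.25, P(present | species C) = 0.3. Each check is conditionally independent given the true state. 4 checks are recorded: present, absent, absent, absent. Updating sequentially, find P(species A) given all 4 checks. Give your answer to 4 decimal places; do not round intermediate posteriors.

After 'present': normaliser = 0.45·0.1500 + 0.25·0.3500 + 0.3·0.5000; P(species A) ≈ 0.2213, P(species B) ≈ 0.2869, P(species C) ≈ 0.4918
After 'absent': normaliser = 0.55·0.2213 + 0.75·0.2869 + 0.7·0.4918; P(species A) ≈ 0.1787, P(species B) ≈ 0.3159, P(species C) ≈ 0.5054
After 'absent': normaliser = 0.55·0.1787 + 0.75·0.3159 + 0.7·0.5054; P(species A) ≈ 0.1427, P(species B) ≈ 0.3439, P(species C) ≈ 0.5135
After 'absent': normaliser = 0.55·0.1427 + 0.75·0.3439 + 0.7·0.5135; P(species A) ≈ 0.1128, P(species B) ≈ 0.3706, P(species C) ≈ 0.5166

0.1128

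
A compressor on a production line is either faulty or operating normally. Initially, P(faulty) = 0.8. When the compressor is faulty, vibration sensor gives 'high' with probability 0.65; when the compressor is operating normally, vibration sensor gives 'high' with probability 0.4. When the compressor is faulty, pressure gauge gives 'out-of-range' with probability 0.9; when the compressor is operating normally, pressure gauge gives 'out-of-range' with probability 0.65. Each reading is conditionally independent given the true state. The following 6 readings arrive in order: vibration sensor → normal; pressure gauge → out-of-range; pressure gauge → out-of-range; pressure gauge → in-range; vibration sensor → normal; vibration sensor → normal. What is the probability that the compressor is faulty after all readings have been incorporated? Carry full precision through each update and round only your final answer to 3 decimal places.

0.303

Each posterior becomes the prior for the next update.
After vibration sensor='normal': P(faulty) = 0.35·0.8000 / (0.35·0.8000 + 0.6·0.2000) ≈ 0.7000
After pressure gauge='out-of-range': P(faulty) = 0.9·0.7000 / (0.9·0.7000 + 0.65·0.3000) ≈ 0.7636
After pressure gauge='out-of-range': P(faulty) = 0.9·0.7636 / (0.9·0.7636 + 0.65·0.2364) ≈ 0.8173
After pressure gauge='in-range': P(faulty) = 0.1·0.8173 / (0.1·0.8173 + 0.35·0.1827) ≈ 0.5610
After vibration sensor='normal': P(faulty) = 0.35·0.5610 / (0.35·0.5610 + 0.6·0.4390) ≈ 0.4271
After vibration sensor='normal': P(faulty) = 0.35·0.4271 / (0.35·0.4271 + 0.6·0.5729) ≈ 0.3031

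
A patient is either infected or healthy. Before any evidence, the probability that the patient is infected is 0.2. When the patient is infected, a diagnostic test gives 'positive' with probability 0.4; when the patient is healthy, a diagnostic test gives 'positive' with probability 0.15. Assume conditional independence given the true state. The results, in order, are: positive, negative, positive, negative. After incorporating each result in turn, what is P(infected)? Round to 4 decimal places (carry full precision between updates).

0.4697

After 'positive': P(infected) = 0.4·0.2000 / (0.4·0.2000 + 0.15·0.8000) ≈ 0.4000
After 'negative': P(infected) = 0.6·0.4000 / (0.6·0.4000 + 0.85·0.6000) ≈ 0.3200
After 'positive': P(infected) = 0.4·0.3200 / (0.4·0.3200 + 0.15·0.6800) ≈ 0.5565
After 'negative': P(infected) = 0.6·0.5565 / (0.6·0.5565 + 0.85·0.4435) ≈ 0.4697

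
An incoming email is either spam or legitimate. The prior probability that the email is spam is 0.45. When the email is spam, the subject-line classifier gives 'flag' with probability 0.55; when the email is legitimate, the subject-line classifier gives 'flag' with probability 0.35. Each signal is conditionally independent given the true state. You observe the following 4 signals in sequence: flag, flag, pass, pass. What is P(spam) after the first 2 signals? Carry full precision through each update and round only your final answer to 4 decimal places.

After 'flag': P(spam) = 0.55·0.4500 / (0.55·0.4500 + 0.35·0.5500) ≈ 0.5625
After 'flag': P(spam) = 0.55·0.5625 / (0.55·0.5625 + 0.35·0.4375) ≈ 0.6689

0.6689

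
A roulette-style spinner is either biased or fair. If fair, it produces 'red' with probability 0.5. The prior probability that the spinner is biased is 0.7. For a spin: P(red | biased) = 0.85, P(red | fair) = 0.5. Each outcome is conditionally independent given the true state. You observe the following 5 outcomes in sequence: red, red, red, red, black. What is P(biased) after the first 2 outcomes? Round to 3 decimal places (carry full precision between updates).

0.871

After 'red': P(biased) = 0.85·0.7000 / (0.85·0.7000 + 0.5·0.3000) ≈ 0.7987
After 'red': P(biased) = 0.85·0.7987 / (0.85·0.7987 + 0.5·0.2013) ≈ 0.8709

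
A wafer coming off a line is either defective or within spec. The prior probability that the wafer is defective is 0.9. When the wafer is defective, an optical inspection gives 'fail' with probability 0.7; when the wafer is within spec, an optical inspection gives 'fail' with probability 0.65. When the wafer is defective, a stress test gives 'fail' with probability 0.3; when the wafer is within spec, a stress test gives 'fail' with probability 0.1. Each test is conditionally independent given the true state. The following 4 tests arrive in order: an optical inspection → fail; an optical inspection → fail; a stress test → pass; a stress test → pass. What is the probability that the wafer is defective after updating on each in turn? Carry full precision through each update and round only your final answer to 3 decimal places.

0.863

Apply Bayes' rule sequentially, carrying P(defective) forward.
After an optical inspection='fail': P(defective) = 0.7·0.9000 / (0.7·0.9000 + 0.65·0.1000) ≈ 0.9065
After an optical inspection='fail': P(defective) = 0.7·0.9065 / (0.7·0.9065 + 0.65·0.0935) ≈ 0.9126
After a stress test='pass': P(defective) = 0.7·0.9126 / (0.7·0.9126 + 0.9·0.0874) ≈ 0.8903
After a stress test='pass': P(defective) = 0.7·0.8903 / (0.7·0.8903 + 0.9·0.1097) ≈ 0.8633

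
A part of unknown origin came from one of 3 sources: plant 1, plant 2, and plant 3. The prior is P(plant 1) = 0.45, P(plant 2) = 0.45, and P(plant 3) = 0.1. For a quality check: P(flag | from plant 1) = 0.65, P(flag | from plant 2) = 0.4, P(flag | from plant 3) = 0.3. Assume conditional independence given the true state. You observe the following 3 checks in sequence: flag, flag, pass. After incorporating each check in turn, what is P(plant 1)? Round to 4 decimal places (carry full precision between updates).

0.5734

After 'flag': normaliser = 0.65·0.4500 + 0.4·0.4500 + 0.3·0.1000; P(plant 1) ≈ 0.5821, P(plant 2) ≈ 0.3582, P(plant 3) ≈ 0.0597
After 'flag': normaliser = 0.65·0.5821 + 0.4·0.3582 + 0.3·0.0597; P(plant 1) ≈ 0.7012, P(plant 2) ≈ 0.2656, P(plant 3) ≈ 0.0332
After 'pass': normaliser = 0.35·0.7012 + 0.6·0.2656 + 0.7·0.0332; P(plant 1) ≈ 0.5734, P(plant 2) ≈ 0.3723, P(plant 3) ≈ 0.0543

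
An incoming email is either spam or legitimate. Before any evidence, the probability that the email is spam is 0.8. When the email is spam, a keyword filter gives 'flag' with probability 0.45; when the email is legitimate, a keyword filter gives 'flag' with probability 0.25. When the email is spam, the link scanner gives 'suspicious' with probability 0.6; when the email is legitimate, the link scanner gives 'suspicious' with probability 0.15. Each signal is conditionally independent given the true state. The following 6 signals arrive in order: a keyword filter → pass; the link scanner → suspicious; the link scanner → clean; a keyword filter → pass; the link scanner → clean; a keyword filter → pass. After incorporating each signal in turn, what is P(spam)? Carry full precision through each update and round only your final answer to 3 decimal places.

Each posterior becomes the prior for the next update.
After a keyword filter='pass': P(spam) = 0.55·0.8000 / (0.55·0.8000 + 0.75·0.2000) ≈ 0.7458
After the link scanner='suspicious': P(spam) = 0.6·0.7458 / (0.6·0.7458 + 0.15·0.2542) ≈ 0.9215
After the link scanner='clean': P(spam) = 0.4·0.9215 / (0.4·0.9215 + 0.85·0.0785) ≈ 0.8467
After a keyword filter='pass': P(spam) = 0.55·0.8467 / (0.55·0.8467 + 0.75·0.1533) ≈ 0.8019
After the link scanner='clean': P(spam) = 0.4·0.8019 / (0.4·0.8019 + 0.85·0.1981) ≈ 0.6558
After a keyword filter='pass': P(spam) = 0.55·0.6558 / (0.55·0.6558 + 0.75·0.3442) ≈ 0.5829

0.583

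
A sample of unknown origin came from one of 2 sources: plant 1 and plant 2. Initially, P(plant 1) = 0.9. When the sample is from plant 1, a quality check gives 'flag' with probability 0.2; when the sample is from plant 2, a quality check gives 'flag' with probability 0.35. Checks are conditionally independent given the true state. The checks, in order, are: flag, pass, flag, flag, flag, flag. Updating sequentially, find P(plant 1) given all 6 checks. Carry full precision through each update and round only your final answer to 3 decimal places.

Each posterior becomes the prior for the next update.
After 'flag': P(plant 1) = 0.2·0.9000 / (0.2·0.9000 + 0.35·0.1000) ≈ 0.8372
After 'pass': P(plant 1) = 0.8·0.8372 / (0.8·0.8372 + 0.65·0.1628) ≈ 0.8636
After 'flag': P(plant 1) = 0.2·0.8636 / (0.2·0.8636 + 0.35·0.1364) ≈ 0.7834
After 'flag': P(plant 1) = 0.2·0.7834 / (0.2·0.7834 + 0.35·0.2166) ≈ 0.6739
After 'flag': P(plant 1) = 0.2·0.6739 / (0.2·0.6739 + 0.35·0.3261) ≈ 0.5415
After 'flag': P(plant 1) = 0.2·0.5415 / (0.2·0.5415 + 0.35·0.4585) ≈ 0.4029

0.403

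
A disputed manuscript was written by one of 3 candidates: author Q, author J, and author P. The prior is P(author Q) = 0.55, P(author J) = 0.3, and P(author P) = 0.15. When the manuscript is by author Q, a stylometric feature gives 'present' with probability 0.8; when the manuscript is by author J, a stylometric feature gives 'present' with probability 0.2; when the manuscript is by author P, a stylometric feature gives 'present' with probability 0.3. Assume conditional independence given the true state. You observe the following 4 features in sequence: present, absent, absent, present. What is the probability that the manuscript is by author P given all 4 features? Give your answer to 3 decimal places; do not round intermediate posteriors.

After 'present': normaliser = 0.8·0.5500 + 0.2·0.3000 + 0.3·0.1500; P(author Q) ≈ 0.8073, P(author J) ≈ 0.1101, P(author P) ≈ 0.0826
After 'absent': normaliser = 0.2·0.8073 + 0.8·0.1101 + 0.7·0.0826; P(author Q) ≈ 0.5254, P(author J) ≈ 0.2866, P(author P) ≈ 0.1881
After 'absent': normaliser = 0.2·0.5254 + 0.8·0.2866 + 0.7·0.1881; P(author Q) ≈ 0.2255, P(author J) ≈ 0.4920, P(author P) ≈ 0.2825
After 'present': normaliser = 0.8·0.2255 + 0.2·0.4920 + 0.3·0.2825; P(author Q) ≈ 0.4962, P(author J) ≈ 0.2707, P(author P) ≈ 0.2331

0.233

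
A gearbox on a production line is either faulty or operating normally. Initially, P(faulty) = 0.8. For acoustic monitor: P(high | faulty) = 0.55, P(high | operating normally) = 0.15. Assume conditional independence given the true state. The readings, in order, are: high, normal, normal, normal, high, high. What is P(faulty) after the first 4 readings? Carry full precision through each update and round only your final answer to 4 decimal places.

0.6852

Each posterior becomes the prior for the next update.
After 'high': P(faulty) = 0.55·0.8000 / (0.55·0.8000 + 0.15·0.2000) ≈ 0.9362
After 'normal': P(faulty) = 0.45·0.9362 / (0.45·0.9362 + 0.85·0.0638) ≈ 0.8859
After 'normal': P(faulty) = 0.45·0.8859 / (0.45·0.8859 + 0.85·0.1141) ≈ 0.8043
After 'normal': P(faulty) = 0.45·0.8043 / (0.45·0.8043 + 0.85·0.1957) ≈ 0.6852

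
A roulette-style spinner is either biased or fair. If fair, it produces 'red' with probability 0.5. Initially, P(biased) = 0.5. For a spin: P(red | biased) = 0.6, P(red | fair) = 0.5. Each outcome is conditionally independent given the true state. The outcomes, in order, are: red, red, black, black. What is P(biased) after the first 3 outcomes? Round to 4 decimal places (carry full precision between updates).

After 'red': P(biased) = 0.6·0.5000 / (0.6·0.5000 + 0.5·0.5000) ≈ 0.5455
After 'red': P(biased) = 0.6·0.5455 / (0.6·0.5455 + 0.5·0.4545) ≈ 0.5902
After 'black': P(biased) = 0.4·0.5902 / (0.4·0.5902 + 0.5·0.4098) ≈ 0.5353

0.5353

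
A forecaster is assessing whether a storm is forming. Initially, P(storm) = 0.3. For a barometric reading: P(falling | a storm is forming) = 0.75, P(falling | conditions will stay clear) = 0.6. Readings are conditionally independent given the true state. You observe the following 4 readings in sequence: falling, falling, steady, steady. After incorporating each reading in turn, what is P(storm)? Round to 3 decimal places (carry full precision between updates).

Each posterior becomes the prior for the next update.
After 'falling': P(storm) = 0.75·0.3000 / (0.75·0.3000 + 0.6·0.7000) ≈ 0.3488
After 'falling': P(storm) = 0.75·0.3488 / (0.75·0.3488 + 0.6·0.6512) ≈ 0.4011
After 'steady': P(storm) = 0.25·0.4011 / (0.25·0.4011 + 0.4·0.5989) ≈ 0.2950
After 'steady': P(storm) = 0.25·0.2950 / (0.25·0.2950 + 0.4·0.7050) ≈ 0.2073

0.207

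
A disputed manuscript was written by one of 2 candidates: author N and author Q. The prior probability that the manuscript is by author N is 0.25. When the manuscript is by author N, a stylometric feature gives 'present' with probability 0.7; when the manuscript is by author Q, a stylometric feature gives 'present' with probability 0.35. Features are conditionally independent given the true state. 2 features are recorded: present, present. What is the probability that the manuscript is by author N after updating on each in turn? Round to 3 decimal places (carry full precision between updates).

After 'present': P(author N) = 0.7·0.2500 / (0.7·0.2500 + 0.35·0.7500) ≈ 0.4000
After 'present': P(author N) = 0.7·0.4000 / (0.7·0.4000 + 0.35·0.6000) ≈ 0.5714

0.571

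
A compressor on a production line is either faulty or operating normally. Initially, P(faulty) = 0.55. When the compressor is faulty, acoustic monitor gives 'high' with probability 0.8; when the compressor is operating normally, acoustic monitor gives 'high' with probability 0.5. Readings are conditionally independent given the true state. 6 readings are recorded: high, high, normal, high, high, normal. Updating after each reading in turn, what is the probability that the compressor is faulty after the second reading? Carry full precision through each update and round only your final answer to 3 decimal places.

After 'high': P(faulty) = 0.8·0.5500 / (0.8·0.5500 + 0.5·0.4500) ≈ 0.6617
After 'high': P(faulty) = 0.8·0.6617 / (0.8·0.6617 + 0.5·0.3383) ≈ 0.7578

0.758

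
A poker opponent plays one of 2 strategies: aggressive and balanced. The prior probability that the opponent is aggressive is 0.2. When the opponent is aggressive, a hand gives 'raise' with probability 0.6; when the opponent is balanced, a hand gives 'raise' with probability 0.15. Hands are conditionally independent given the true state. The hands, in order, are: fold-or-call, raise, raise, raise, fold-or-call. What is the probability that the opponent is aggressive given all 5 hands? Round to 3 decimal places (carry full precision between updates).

Apply Bayes' rule sequentially, carrying P(aggressive) forward.
After 'fold-or-call': P(aggressive) = 0.4·0.2000 / (0.4·0.2000 + 0.85·0.8000) ≈ 0.1053
After 'raise': P(aggressive) = 0.6·0.1053 / (0.6·0.1053 + 0.15·0.8947) ≈ 0.3200
After 'raise': P(aggressive) = 0.6·0.3200 / (0.6·0.3200 + 0.15·0.6800) ≈ 0.6531
After 'raise': P(aggressive) = 0.6·0.6531 / (0.6·0.6531 + 0.15·0.3469) ≈ 0.8828
After 'fold-or-call': P(aggressive) = 0.4·0.8828 / (0.4·0.8828 + 0.85·0.1172) ≈ 0.7799

0.780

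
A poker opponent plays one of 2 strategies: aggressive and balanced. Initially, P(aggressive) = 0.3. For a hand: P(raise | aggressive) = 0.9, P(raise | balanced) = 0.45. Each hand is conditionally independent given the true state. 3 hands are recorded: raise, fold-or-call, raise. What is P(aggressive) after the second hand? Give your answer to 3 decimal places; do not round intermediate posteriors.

0.135

After 'raise': P(aggressive) = 0.9·0.3000 / (0.9·0.3000 + 0.45·0.7000) ≈ 0.4615
After 'fold-or-call': P(aggressive) = 0.1·0.4615 / (0.1·0.4615 + 0.55·0.5385) ≈ 0.1348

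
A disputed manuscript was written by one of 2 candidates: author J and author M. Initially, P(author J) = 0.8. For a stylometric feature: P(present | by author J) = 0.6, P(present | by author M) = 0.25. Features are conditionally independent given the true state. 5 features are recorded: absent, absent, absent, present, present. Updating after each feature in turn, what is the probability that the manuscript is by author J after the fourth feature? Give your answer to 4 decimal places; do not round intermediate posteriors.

After 'absent': P(author J) = 0.4·0.8000 / (0.4·0.8000 + 0.75·0.2000) ≈ 0.6809
After 'absent': P(author J) = 0.4·0.6809 / (0.4·0.6809 + 0.75·0.3191) ≈ 0.5322
After 'absent': P(author J) = 0.4·0.5322 / (0.4·0.5322 + 0.75·0.4678) ≈ 0.3777
After 'present': P(author J) = 0.6·0.3777 / (0.6·0.3777 + 0.25·0.6223) ≈ 0.5929

0.5929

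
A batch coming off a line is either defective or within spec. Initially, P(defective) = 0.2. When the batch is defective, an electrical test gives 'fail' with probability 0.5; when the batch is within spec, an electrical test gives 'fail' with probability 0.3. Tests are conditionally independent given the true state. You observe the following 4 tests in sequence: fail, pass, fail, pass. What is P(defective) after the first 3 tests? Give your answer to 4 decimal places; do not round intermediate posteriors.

0.3316

Apply Bayes' rule sequentially, carrying P(defective) forward.
After 'fail': P(defective) = 0.5·0.2000 / (0.5·0.2000 + 0.3·0.8000) ≈ 0.2941
After 'pass': P(defective) = 0.5·0.2941 / (0.5·0.2941 + 0.7·0.7059) ≈ 0.2294
After 'fail': P(defective) = 0.5·0.2294 / (0.5·0.2294 + 0.3·0.7706) ≈ 0.3316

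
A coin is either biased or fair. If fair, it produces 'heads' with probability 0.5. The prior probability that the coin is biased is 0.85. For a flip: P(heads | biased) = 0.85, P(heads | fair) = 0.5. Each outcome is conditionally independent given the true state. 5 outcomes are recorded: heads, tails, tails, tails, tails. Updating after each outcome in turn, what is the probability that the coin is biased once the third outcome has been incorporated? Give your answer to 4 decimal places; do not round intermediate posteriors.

0.4644

After 'heads': P(biased) = 0.85·0.8500 / (0.85·0.8500 + 0.5·0.1500) ≈ 0.9060
After 'tails': P(biased) = 0.15·0.9060 / (0.15·0.9060 + 0.5·0.0940) ≈ 0.7429
After 'tails': P(biased) = 0.15·0.7429 / (0.15·0.7429 + 0.5·0.2571) ≈ 0.4644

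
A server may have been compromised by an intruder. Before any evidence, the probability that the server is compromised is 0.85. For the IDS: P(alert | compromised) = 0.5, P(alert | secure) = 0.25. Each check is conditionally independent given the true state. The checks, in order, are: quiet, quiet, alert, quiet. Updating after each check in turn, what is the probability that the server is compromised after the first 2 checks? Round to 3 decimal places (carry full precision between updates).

0.716

Each posterior becomes the prior for the next update.
After 'quiet': P(compromised) = 0.5·0.8500 / (0.5·0.8500 + 0.75·0.1500) ≈ 0.7907
After 'quiet': P(compromised) = 0.5·0.7907 / (0.5·0.7907 + 0.75·0.2093) ≈ 0.7158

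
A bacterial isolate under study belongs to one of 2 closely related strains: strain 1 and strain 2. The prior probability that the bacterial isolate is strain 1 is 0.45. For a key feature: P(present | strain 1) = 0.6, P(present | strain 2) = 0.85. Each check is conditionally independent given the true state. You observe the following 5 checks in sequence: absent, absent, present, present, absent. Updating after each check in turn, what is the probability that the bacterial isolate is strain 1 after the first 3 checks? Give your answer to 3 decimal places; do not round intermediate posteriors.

Each posterior becomes the prior for the next update.
After 'absent': P(strain 1) = 0.4·0.4500 / (0.4·0.4500 + 0.15·0.5500) ≈ 0.6857
After 'absent': P(strain 1) = 0.4·0.6857 / (0.4·0.6857 + 0.15·0.3143) ≈ 0.8533
After 'present': P(strain 1) = 0.6·0.8533 / (0.6·0.8533 + 0.85·0.1467) ≈ 0.8042

0.804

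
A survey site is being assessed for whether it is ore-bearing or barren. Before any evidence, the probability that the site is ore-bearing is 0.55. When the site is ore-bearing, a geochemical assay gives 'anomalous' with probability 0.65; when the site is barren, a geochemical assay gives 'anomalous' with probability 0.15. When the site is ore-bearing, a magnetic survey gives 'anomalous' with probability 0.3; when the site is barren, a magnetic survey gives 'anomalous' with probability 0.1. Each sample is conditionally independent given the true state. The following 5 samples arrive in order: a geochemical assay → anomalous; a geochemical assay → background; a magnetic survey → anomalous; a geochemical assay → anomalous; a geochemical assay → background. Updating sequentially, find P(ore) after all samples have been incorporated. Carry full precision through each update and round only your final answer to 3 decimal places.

0.921

Each posterior becomes the prior for the next update.
After a geochemical assay='anomalous': P(ore) = 0.65·0.5500 / (0.65·0.5500 + 0.15·0.4500) ≈ 0.8412
After a geochemical assay='background': P(ore) = 0.35·0.8412 / (0.35·0.8412 + 0.85·0.1588) ≈ 0.6856
After a magnetic survey='anomalous': P(ore) = 0.3·0.6856 / (0.3·0.6856 + 0.1·0.3144) ≈ 0.8674
After a geochemical assay='anomalous': P(ore) = 0.65·0.8674 / (0.65·0.8674 + 0.15·0.1326) ≈ 0.9659
After a geochemical assay='background': P(ore) = 0.35·0.9659 / (0.35·0.9659 + 0.85·0.0341) ≈ 0.9211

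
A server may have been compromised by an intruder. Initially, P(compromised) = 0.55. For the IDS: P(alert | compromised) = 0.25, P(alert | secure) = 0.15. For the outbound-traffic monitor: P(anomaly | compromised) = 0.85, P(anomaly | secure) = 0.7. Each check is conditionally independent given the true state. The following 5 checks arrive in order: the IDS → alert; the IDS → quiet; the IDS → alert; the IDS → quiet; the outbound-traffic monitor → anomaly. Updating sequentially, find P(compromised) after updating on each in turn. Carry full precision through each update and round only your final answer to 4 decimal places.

After the IDS='alert': P(compromised) = 0.25·0.5500 / (0.25·0.5500 + 0.15·0.4500) ≈ 0.6707
After the IDS='quiet': P(compromised) = 0.75·0.6707 / (0.75·0.6707 + 0.85·0.3293) ≈ 0.6425
After the IDS='alert': P(compromised) = 0.25·0.6425 / (0.25·0.6425 + 0.15·0.3575) ≈ 0.7497
After the IDS='quiet': P(compromised) = 0.75·0.7497 / (0.75·0.7497 + 0.85·0.2503) ≈ 0.7255
After the outbound-traffic monitor='anomaly': P(compromised) = 0.85·0.7255 / (0.85·0.7255 + 0.7·0.2745) ≈ 0.7624

0.7624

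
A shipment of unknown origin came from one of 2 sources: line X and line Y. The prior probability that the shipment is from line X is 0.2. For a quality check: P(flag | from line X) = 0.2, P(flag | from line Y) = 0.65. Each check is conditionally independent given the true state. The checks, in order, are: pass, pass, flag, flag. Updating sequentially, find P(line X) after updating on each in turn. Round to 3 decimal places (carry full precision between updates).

Apply Bayes' rule sequentially, carrying P(line X) forward.
After 'pass': P(line X) = 0.8·0.2000 / (0.8·0.2000 + 0.35·0.8000) ≈ 0.3636
After 'pass': P(line X) = 0.8·0.3636 / (0.8·0.3636 + 0.35·0.6364) ≈ 0.5664
After 'flag': P(line X) = 0.2·0.5664 / (0.2·0.5664 + 0.65·0.4336) ≈ 0.2867
After 'flag': P(line X) = 0.2·0.2867 / (0.2·0.2867 + 0.65·0.7133) ≈ 0.1100

0.110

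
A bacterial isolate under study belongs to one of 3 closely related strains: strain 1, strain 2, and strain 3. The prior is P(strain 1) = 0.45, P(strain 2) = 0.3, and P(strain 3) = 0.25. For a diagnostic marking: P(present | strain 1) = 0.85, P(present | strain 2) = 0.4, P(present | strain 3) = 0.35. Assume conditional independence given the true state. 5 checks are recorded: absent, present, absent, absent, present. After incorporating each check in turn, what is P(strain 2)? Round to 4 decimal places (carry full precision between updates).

0.5216

After 'absent': normaliser = 0.15·0.4500 + 0.6·0.3000 + 0.65·0.2500; P(strain 1) ≈ 0.1646, P(strain 2) ≈ 0.4390, P(strain 3) ≈ 0.3963
After 'present': normaliser = 0.85·0.1646 + 0.4·0.4390 + 0.35·0.3963; P(strain 1) ≈ 0.3081, P(strain 2) ≈ 0.3866, P(strain 3) ≈ 0.3054
After 'absent': normaliser = 0.15·0.3081 + 0.6·0.3866 + 0.65·0.3054; P(strain 1) ≈ 0.0969, P(strain 2) ≈ 0.4866, P(strain 3) ≈ 0.4164
After 'absent': normaliser = 0.15·0.0969 + 0.6·0.4866 + 0.65·0.4164; P(strain 1) ≈ 0.0252, P(strain 2) ≈ 0.5058, P(strain 3) ≈ 0.4690
After 'present': normaliser = 0.85·0.0252 + 0.4·0.5058 + 0.35·0.4690; P(strain 1) ≈ 0.0552, P(strain 2) ≈ 0.5216, P(strain 3) ≈ 0.4231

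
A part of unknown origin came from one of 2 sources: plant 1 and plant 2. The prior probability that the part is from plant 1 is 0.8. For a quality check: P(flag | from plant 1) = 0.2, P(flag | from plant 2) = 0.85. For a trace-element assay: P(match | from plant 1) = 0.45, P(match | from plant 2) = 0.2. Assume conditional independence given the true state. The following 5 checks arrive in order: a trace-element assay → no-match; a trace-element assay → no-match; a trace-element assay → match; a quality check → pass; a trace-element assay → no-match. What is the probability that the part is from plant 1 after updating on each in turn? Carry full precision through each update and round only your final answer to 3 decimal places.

0.940

Apply Bayes' rule sequentially, carrying P(plant 1) forward.
After a trace-element assay='no-match': P(plant 1) = 0.55·0.8000 / (0.55·0.8000 + 0.8·0.2000) ≈ 0.7333
After a trace-element assay='no-match': P(plant 1) = 0.55·0.7333 / (0.55·0.7333 + 0.8·0.2667) ≈ 0.6541
After a trace-element assay='match': P(plant 1) = 0.45·0.6541 / (0.45·0.6541 + 0.2·0.3459) ≈ 0.8097
After a quality check='pass': P(plant 1) = 0.8·0.8097 / (0.8·0.8097 + 0.15·0.1903) ≈ 0.9578
After a trace-element assay='no-match': P(plant 1) = 0.55·0.9578 / (0.55·0.9578 + 0.8·0.0422) ≈ 0.9398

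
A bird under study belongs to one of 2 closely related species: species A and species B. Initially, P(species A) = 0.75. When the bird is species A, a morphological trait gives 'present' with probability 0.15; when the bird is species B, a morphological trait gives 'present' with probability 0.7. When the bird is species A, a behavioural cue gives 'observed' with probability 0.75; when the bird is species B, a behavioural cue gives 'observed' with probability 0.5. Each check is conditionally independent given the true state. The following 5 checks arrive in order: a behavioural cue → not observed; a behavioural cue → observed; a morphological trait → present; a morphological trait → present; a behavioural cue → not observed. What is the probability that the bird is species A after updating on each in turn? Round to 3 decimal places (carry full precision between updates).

0.049

Each posterior becomes the prior for the next update.
After a behavioural cue='not observed': P(species A) = 0.25·0.7500 / (0.25·0.7500 + 0.5·0.2500) ≈ 0.6000
After a behavioural cue='observed': P(species A) = 0.75·0.6000 / (0.75·0.6000 + 0.5·0.4000) ≈ 0.6923
After a morphological trait='present': P(species A) = 0.15·0.6923 / (0.15·0.6923 + 0.7·0.3077) ≈ 0.3253
After a morphological trait='present': P(species A) = 0.15·0.3253 / (0.15·0.3253 + 0.7·0.6747) ≈ 0.0936
After a behavioural cue='not observed': P(species A) = 0.25·0.0936 / (0.25·0.0936 + 0.5·0.9064) ≈ 0.0491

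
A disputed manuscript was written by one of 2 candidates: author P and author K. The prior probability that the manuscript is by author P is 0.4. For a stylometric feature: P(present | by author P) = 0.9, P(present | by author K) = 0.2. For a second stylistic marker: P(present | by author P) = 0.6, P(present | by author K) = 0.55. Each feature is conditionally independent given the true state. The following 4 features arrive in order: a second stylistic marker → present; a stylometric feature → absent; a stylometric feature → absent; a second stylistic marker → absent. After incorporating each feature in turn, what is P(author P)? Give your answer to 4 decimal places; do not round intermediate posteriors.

0.0100

After a second stylistic marker='present': P(author P) = 0.6·0.4000 / (0.6·0.4000 + 0.55·0.6000) ≈ 0.4211
After a stylometric feature='absent': P(author P) = 0.1·0.4211 / (0.1·0.4211 + 0.8·0.5789) ≈ 0.0833
After a stylometric feature='absent': P(author P) = 0.1·0.0833 / (0.1·0.0833 + 0.8·0.9167) ≈ 0.0112
After a second stylistic marker='absent': P(author P) = 0.4·0.0112 / (0.4·0.0112 + 0.45·0.9888) ≈ 0.0100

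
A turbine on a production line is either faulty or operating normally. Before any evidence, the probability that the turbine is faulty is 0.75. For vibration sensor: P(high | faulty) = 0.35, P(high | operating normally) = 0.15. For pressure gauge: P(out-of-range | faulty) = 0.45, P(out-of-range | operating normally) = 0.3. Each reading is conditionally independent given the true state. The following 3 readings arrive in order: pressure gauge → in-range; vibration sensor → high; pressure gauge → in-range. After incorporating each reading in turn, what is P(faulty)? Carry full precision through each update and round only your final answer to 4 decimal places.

0.8121

Each posterior becomes the prior for the next update.
After pressure gauge='in-range': P(faulty) = 0.55·0.7500 / (0.55·0.7500 + 0.7·0.2500) ≈ 0.7021
After vibration sensor='high': P(faulty) = 0.35·0.7021 / (0.35·0.7021 + 0.15·0.2979) ≈ 0.8462
After pressure gauge='in-range': P(faulty) = 0.55·0.8462 / (0.55·0.8462 + 0.7·0.1538) ≈ 0.8121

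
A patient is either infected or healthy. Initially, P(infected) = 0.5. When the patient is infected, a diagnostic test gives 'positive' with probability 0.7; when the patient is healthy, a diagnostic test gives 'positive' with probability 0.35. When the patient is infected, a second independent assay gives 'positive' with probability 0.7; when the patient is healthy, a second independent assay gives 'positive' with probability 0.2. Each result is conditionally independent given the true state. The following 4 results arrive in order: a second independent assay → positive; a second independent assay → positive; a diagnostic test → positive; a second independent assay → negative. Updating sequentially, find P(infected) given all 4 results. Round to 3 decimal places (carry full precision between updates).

0.902

After a second independent assay='positive': P(infected) = 0.7·0.5000 / (0.7·0.5000 + 0.2·0.5000) ≈ 0.7778
After a second independent assay='positive': P(infected) = 0.7·0.7778 / (0.7·0.7778 + 0.2·0.2222) ≈ 0.9245
After a diagnostic test='positive': P(infected) = 0.7·0.9245 / (0.7·0.9245 + 0.35·0.0755) ≈ 0.9608
After a second independent assay='negative': P(infected) = 0.3·0.9608 / (0.3·0.9608 + 0.8·0.0392) ≈ 0.9018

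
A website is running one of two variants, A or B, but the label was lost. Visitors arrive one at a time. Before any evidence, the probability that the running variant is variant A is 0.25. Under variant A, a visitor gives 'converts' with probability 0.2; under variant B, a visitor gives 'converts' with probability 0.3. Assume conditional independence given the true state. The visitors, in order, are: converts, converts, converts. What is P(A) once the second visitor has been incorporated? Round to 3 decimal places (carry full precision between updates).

Apply Bayes' rule sequentially, carrying P(A) forward.
After 'converts': P(A) = 0.2·0.2500 / (0.2·0.2500 + 0.3·0.7500) ≈ 0.1818
After 'converts': P(A) = 0.2·0.1818 / (0.2·0.1818 + 0.3·0.8182) ≈ 0.1290

0.129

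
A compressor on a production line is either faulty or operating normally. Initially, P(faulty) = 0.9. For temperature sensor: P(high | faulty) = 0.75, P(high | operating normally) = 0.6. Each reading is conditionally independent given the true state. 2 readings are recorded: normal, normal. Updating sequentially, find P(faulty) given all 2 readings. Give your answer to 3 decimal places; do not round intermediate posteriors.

0.779

After 'normal': P(faulty) = 0.25·0.9000 / (0.25·0.9000 + 0.4·0.1000) ≈ 0.8491
After 'normal': P(faulty) = 0.25·0.8491 / (0.25·0.8491 + 0.4·0.1509) ≈ 0.7785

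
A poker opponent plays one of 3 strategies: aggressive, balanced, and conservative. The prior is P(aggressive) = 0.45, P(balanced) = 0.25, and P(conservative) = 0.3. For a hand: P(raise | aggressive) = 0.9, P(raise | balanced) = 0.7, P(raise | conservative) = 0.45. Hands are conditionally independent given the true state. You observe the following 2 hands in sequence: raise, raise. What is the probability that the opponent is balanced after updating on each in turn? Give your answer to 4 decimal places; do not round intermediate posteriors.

0.2236

After 'raise': normaliser = 0.9·0.4500 + 0.7·0.2500 + 0.45·0.3000; P(aggressive) ≈ 0.5664, P(balanced) ≈ 0.2448, P(conservative) ≈ 0.1888
After 'raise': normaliser = 0.9·0.5664 + 0.7·0.2448 + 0.45·0.1888; P(aggressive) ≈ 0.6654, P(balanced) ≈ 0.2236, P(conservative) ≈ 0.1109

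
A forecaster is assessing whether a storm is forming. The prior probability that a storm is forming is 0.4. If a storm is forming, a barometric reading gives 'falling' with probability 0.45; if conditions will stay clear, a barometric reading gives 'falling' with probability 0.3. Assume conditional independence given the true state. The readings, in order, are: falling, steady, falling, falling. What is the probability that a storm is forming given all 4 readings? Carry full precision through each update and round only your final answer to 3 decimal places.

0.639

After 'falling': P(storm) = 0.45·0.4000 / (0.45·0.4000 + 0.3·0.6000) ≈ 0.5000
After 'steady': P(storm) = 0.55·0.5000 / (0.55·0.5000 + 0.7·0.5000) ≈ 0.4400
After 'falling': P(storm) = 0.45·0.4400 / (0.45·0.4400 + 0.3·0.5600) ≈ 0.5410
After 'falling': P(storm) = 0.45·0.5410 / (0.45·0.5410 + 0.3·0.4590) ≈ 0.6387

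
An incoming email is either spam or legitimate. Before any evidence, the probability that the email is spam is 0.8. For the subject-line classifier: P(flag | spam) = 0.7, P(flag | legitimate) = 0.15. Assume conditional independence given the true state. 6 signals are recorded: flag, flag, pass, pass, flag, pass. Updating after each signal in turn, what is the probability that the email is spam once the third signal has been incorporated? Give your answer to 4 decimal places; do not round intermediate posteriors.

0.9685

Each posterior becomes the prior for the next update.
After 'flag': P(spam) = 0.7·0.8000 / (0.7·0.8000 + 0.15·0.2000) ≈ 0.9492
After 'flag': P(spam) = 0.7·0.9492 / (0.7·0.9492 + 0.15·0.0508) ≈ 0.9887
After 'pass': P(spam) = 0.3·0.9887 / (0.3·0.9887 + 0.85·0.0113) ≈ 0.9685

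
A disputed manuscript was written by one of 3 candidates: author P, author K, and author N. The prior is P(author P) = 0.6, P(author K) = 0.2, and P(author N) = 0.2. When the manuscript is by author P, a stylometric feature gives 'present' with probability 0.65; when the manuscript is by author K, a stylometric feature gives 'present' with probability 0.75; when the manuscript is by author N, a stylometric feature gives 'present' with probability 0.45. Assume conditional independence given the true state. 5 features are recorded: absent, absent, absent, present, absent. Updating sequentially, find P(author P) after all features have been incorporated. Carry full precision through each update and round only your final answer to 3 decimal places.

After 'absent': normaliser = 0.35·0.6000 + 0.25·0.2000 + 0.55·0.2000; P(author P) ≈ 0.5676, P(author K) ≈ 0.1351, P(author N) ≈ 0.2973
After 'absent': normaliser = 0.35·0.5676 + 0.25·0.1351 + 0.55·0.2973; P(author P) ≈ 0.5017, P(author K) ≈ 0.0853, P(author N) ≈ 0.4130
After 'absent': normaliser = 0.35·0.5017 + 0.25·0.0853 + 0.55·0.4130; P(author P) ≈ 0.4141, P(author K) ≈ 0.0503, P(author N) ≈ 0.5356
After 'present': normaliser = 0.65·0.4141 + 0.75·0.0503 + 0.45·0.5356; P(author P) ≈ 0.4912, P(author K) ≈ 0.0689, P(author N) ≈ 0.4399
After 'absent': normaliser = 0.35·0.4912 + 0.25·0.0689 + 0.55·0.4399; P(author P) ≈ 0.3988, P(author K) ≈ 0.0399, P(author N) ≈ 0.5612

0.399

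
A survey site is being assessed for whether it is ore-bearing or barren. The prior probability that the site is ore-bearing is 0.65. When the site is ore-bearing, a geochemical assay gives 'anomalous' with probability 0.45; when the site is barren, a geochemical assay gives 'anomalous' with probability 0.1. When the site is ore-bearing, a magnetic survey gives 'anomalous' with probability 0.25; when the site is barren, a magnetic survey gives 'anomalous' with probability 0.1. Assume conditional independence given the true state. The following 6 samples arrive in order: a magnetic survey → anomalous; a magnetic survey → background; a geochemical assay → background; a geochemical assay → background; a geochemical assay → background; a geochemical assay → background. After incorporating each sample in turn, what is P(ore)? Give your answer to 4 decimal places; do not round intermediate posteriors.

0.3505

Each posterior becomes the prior for the next update.
After a magnetic survey='anomalous': P(ore) = 0.25·0.6500 / (0.25·0.6500 + 0.1·0.3500) ≈ 0.8228
After a magnetic survey='background': P(ore) = 0.75·0.8228 / (0.75·0.8228 + 0.9·0.1772) ≈ 0.7946
After a geochemical assay='background': P(ore) = 0.55·0.7946 / (0.55·0.7946 + 0.9·0.2054) ≈ 0.7028
After a geochemical assay='background': P(ore) = 0.55·0.7028 / (0.55·0.7028 + 0.9·0.2972) ≈ 0.5910
After a geochemical assay='background': P(ore) = 0.55·0.5910 / (0.55·0.5910 + 0.9·0.4090) ≈ 0.4689
After a geochemical assay='background': P(ore) = 0.55·0.4689 / (0.55·0.4689 + 0.9·0.5311) ≈ 0.3505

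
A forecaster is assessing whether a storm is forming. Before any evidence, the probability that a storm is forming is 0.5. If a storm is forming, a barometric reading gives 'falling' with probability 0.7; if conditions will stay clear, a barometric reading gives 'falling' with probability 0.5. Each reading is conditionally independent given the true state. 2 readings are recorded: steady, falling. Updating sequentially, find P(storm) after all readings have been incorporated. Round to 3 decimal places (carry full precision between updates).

0.457

After 'steady': P(storm) = 0.3·0.5000 / (0.3·0.5000 + 0.5·0.5000) ≈ 0.3750
After 'falling': P(storm) = 0.7·0.3750 / (0.7·0.3750 + 0.5·0.6250) ≈ 0.4565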